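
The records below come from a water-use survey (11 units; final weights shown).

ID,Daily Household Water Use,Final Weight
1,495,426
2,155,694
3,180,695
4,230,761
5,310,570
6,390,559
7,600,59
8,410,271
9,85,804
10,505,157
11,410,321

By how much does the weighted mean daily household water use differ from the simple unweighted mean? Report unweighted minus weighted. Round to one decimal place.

72.1

Unweighted sum = 495 + 155 + 180 + 230 + 310 + 390 + 600 + 410 + 85 + 505 + 410 = 3770
Unweighted mean = 3770 / 11 = 342.72727
Weighted sum = 495×426 + 155×694 + 180×695 + 230×761 + 310×570 + 390×559 + 600×59 + 410×271 + 85×804 + 505×157 + 410×321
  = 210870 + 107570 + 125100 + 175030 + 176700 + 218010 + 35400 + 111110 + 68340 + 79285 + 131610 = 1439025
Sum of weights = 426 + 694 + 695 + 761 + 570 + 559 + 59 + 271 + 804 + 157 + 321 = 5317
Weighted mean = 1439025 / 5317 = 270.64604
Difference (unweighted minus weighted) = 72.081232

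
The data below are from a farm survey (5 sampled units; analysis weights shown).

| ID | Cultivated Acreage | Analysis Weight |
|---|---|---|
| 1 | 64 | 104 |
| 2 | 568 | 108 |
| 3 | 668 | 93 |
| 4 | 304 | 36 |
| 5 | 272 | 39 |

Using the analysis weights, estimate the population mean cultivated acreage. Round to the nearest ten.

400

Weighted sum = 64×104 + 568×108 + 668×93 + 304×36 + 272×39
  = 6656 + 61344 + 62124 + 10944 + 10608 = 151676
Sum of weights = 104 + 108 + 93 + 36 + 39 = 380
Weighted mean = 151676 / 380 = 399.14737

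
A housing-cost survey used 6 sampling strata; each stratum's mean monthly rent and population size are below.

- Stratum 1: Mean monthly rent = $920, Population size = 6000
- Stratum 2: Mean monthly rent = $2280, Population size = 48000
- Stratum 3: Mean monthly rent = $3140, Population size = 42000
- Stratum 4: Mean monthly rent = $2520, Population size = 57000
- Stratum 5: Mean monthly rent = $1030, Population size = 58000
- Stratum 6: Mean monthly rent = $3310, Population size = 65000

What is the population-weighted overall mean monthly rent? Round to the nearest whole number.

Σ Nₕ·x̄ₕ = 920×6000 + 2280×48000 + 3140×42000 + 2520×57000 + 1030×58000 + 3310×65000
  = 5520000 + 109440000 + 131880000 + 143640000 + 59740000 + 215150000 = 665370000
Σ Nₕ = 6000 + 48000 + 42000 + 57000 + 58000 + 65000 = 276000
Overall mean = 665370000 / 276000 = 2410.7609

2411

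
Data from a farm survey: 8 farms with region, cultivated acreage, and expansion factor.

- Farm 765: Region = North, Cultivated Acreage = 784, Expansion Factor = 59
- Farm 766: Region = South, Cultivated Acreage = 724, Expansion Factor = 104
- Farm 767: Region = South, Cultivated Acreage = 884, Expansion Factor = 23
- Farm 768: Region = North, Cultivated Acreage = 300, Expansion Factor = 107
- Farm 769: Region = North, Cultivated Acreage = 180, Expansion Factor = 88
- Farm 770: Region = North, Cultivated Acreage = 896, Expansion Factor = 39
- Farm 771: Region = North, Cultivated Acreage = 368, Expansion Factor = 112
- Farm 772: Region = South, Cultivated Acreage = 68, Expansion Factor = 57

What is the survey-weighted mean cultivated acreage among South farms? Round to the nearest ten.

South rows: 766, 767, 772
Weighted sum = 724×104 + 884×23 + 68×57
  = 75296 + 20332 + 3876 = 99504
Sum of weights = 104 + 23 + 57 = 184
Weighted mean = 99504 / 184 = 540.78261

540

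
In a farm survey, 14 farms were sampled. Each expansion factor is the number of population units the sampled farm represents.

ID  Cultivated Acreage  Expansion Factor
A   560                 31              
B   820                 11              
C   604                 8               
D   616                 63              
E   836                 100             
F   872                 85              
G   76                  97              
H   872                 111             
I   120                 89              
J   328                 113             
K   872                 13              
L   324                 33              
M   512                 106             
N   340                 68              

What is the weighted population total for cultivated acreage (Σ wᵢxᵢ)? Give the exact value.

479068

Weighted total = 479068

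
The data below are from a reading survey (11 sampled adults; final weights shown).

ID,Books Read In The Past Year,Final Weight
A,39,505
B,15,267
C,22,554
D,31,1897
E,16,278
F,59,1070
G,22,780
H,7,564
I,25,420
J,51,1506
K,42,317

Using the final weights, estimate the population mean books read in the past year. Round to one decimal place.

34.8

Weighted sum = 39×505 + 15×267 + 22×554 + 31×1897 + 16×278 + 59×1070 + 22×780 + 7×564 + 25×420 + 51×1506 + 42×317
  = 19695 + 4005 + 12188 + 58807 + 4448 + 63130 + 17160 + 3948 + 10500 + 76806 + 13314 = 284001
Sum of weights = 505 + 267 + 554 + 1897 + 278 + 1070 + 780 + 564 + 420 + 1506 + 317 = 8158
Weighted mean = 284001 / 8158 = 34.812577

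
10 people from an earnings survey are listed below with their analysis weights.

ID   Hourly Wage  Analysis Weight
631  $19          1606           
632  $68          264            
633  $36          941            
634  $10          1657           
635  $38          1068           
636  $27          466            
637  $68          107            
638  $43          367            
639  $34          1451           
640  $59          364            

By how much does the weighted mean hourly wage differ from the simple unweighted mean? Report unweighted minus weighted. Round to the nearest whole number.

11

Unweighted sum = 19 + 68 + 36 + 10 + 38 + 27 + 68 + 43 + 34 + 59 = 402
Unweighted mean = 402 / 10 = 40.2
Weighted sum = 19×1606 + 68×264 + 36×941 + 10×1657 + 38×1068 + 27×466 + 68×107 + 43×367 + 34×1451 + 59×364
  = 30514 + 17952 + 33876 + 16570 + 40584 + 12582 + 7276 + 15781 + 49334 + 21476 = 245945
Sum of weights = 1606 + 264 + 941 + 1657 + 1068 + 466 + 107 + 367 + 1451 + 364 = 8291
Weighted mean = 245945 / 8291 = 29.664094
Difference (unweighted minus weighted) = 10.535906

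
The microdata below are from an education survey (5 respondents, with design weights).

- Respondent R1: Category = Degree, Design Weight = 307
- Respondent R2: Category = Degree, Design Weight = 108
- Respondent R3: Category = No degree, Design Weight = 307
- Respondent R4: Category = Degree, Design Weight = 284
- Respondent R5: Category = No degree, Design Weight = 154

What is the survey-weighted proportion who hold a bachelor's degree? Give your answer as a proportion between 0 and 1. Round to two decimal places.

Sum of weights for 'Degree' = 307 + 108 + 284 = 699
Total weight = 307 + 108 + 307 + 284 + 154 = 1160
Weighted proportion = 699 / 1160 = 0.60258621

0.60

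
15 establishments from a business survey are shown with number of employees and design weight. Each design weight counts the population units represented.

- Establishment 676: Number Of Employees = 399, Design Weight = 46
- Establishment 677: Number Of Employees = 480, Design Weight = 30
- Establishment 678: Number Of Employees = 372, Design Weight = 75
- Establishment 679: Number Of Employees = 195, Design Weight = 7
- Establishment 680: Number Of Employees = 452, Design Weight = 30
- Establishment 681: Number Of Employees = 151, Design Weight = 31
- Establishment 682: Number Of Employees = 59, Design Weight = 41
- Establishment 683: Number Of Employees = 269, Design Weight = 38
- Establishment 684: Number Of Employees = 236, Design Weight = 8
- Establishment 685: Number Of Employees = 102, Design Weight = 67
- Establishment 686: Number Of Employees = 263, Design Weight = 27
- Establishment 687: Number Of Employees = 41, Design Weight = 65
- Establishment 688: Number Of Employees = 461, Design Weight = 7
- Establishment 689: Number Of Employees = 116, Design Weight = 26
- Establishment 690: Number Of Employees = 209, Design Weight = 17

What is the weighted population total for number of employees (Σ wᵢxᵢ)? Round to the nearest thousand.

Weighted total = 121185

121000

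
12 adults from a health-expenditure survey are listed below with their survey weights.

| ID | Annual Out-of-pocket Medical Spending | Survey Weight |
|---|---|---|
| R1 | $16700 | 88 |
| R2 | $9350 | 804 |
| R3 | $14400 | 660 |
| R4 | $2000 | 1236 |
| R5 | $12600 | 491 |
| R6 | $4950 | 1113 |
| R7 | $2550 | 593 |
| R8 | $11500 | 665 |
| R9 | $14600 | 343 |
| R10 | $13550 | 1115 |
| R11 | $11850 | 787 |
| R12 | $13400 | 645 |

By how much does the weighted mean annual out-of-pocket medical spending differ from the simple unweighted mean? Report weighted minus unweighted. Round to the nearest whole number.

Unweighted sum = 16700 + 9350 + 14400 + 2000 + 12600 + 4950 + 2550 + 11500 + 14600 + 13550 + 11850 + 13400 = 127450
Unweighted mean = 127450 / 12 = 10620.833
Weighted sum = 16700×88 + 9350×804 + 14400×660 + 2000×1236 + 12600×491 + 4950×1113 + 2550×593 + 11500×665 + 14600×343 + 13550×1115 + 11850×787 + 13400×645
  = 1469600 + 7517400 + 9504000 + 2472000 + 6186600 + 5509350 + 1512150 + 7647500 + 5007800 + 15108250 + 9325950 + 8643000 = 79903600
Sum of weights = 8540
Weighted mean = 79903600 / 8540 = 9356.3934
Difference (weighted minus unweighted) = -1264.4399

-1264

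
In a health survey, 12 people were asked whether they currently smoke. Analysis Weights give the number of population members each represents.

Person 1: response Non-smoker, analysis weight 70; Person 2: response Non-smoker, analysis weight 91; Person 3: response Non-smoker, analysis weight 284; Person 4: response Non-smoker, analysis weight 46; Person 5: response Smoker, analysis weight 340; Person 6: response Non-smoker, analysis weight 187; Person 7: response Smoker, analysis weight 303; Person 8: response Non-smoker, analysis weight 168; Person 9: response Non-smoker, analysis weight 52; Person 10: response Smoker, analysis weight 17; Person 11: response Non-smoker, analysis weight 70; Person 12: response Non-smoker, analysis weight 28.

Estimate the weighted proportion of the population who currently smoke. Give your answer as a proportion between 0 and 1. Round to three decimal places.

0.399

Sum of weights for 'Smoker' = 340 + 303 + 17 = 660
Total weight = 70 + 91 + 284 + 46 + 340 + 187 + 303 + 168 + 52 + 17 + 70 + 28 = 1656
Weighted proportion = 660 / 1656 = 0.39855072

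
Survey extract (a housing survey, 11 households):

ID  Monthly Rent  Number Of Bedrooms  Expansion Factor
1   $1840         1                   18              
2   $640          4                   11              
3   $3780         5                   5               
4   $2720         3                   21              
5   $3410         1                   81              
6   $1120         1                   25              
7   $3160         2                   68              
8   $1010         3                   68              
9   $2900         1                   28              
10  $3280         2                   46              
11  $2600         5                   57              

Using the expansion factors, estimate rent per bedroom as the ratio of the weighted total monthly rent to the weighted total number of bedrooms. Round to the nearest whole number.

Σ wᵢ·y = 1840×18 + 640×11 + 3780×5 + 2720×21 + 3410×81 + 1120×25 + 3160×68 + 1010×68 + 2900×28 + 3280×46 + 2600×57
  = 33120 + 7040 + 18900 + 57120 + 276210 + 28000 + 214880 + 68680 + 81200 + 150880 + 148200 = 1084230
Σ wᵢ·x = 1×18 + 4×11 + 5×5 + 3×21 + 1×81 + 1×25 + 2×68 + 3×68 + 1×28 + 2×46 + 5×57
  = 18 + 44 + 25 + 63 + 81 + 25 + 136 + 204 + 28 + 92 + 285 = 1001
Ratio = 1084230 / 1001 = 1083.1469

1083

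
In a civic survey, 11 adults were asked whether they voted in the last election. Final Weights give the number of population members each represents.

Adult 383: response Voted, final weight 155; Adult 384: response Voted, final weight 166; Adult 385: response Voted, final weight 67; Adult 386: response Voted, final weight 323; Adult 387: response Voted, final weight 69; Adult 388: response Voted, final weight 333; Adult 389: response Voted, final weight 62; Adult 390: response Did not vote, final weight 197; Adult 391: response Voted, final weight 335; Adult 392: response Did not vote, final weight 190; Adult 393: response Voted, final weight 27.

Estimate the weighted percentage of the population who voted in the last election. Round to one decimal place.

Sum of weights for 'Voted' = 155 + 166 + 67 + 323 + 69 + 333 + 62 + 335 + 27 = 1537
Total weight = 155 + 166 + 67 + 323 + 69 + 333 + 62 + 197 + 335 + 190 + 27 = 1924
Weighted proportion = 1537 / 1924 = 0.79885655 → 79.885655%

79.9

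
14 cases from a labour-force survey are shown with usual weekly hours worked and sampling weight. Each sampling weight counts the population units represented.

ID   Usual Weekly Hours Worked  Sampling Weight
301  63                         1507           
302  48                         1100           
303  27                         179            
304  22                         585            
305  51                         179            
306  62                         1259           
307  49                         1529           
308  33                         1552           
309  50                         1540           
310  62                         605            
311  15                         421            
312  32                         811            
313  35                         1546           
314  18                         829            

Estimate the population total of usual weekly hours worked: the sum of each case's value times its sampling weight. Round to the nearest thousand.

595000

Weighted total = 594577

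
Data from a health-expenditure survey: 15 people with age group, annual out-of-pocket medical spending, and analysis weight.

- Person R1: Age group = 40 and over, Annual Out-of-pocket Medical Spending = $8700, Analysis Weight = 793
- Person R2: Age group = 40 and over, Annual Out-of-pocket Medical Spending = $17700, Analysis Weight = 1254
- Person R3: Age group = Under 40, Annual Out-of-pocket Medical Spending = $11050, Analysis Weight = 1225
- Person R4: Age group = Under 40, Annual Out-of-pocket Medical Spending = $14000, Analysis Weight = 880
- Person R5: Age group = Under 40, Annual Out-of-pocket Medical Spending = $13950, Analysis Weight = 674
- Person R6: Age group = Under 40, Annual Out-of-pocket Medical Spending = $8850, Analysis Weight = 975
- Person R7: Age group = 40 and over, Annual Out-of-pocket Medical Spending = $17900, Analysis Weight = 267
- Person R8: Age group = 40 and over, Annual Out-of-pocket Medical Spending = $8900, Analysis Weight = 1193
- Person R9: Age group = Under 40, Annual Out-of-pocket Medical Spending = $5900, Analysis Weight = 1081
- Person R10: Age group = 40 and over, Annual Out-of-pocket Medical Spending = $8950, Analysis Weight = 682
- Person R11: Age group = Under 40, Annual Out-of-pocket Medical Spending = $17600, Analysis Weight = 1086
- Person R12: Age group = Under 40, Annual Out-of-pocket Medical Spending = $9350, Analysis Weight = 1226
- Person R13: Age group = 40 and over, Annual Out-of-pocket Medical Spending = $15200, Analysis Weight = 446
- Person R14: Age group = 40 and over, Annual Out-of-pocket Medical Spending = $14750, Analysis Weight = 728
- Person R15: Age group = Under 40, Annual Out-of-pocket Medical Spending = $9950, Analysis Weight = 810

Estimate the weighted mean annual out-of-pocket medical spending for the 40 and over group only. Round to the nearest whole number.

40 and over rows: R1, R2, R7, R8, R10, R13, R14
Weighted sum = 8700×793 + 17700×1254 + 17900×267 + 8900×1193 + 8950×682 + 15200×446 + 14750×728
  = 6899100 + 22195800 + 4779300 + 10617700 + 6103900 + 6779200 + 10738000 = 68113000
Sum of weights = 793 + 1254 + 267 + 1193 + 682 + 446 + 728 = 5363
Weighted mean = 68113000 / 5363 = 12700.541

12701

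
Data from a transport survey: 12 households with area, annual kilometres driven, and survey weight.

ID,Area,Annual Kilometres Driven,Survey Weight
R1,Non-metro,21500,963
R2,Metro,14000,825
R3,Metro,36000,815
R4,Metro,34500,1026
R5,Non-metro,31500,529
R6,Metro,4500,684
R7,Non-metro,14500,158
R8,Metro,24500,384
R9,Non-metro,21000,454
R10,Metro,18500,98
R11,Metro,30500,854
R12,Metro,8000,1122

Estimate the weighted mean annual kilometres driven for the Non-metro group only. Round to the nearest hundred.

23400

Non-metro rows: R1, R5, R7, R9
Weighted sum = 21500×963 + 31500×529 + 14500×158 + 21000×454
  = 20704500 + 16663500 + 2291000 + 9534000 = 49193000
Sum of weights = 2104
Weighted mean = 49193000 / 2104 = 23380.703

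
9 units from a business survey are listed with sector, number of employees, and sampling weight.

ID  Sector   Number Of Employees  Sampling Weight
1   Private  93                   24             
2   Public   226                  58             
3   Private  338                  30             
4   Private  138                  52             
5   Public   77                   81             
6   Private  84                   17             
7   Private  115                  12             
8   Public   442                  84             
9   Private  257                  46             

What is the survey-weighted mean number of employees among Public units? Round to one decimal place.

Public rows: 2, 5, 8
Weighted sum = 226×58 + 77×81 + 442×84
  = 13108 + 6237 + 37128 = 56473
Sum of weights = 223
Weighted mean = 56473 / 223 = 253.24215

253.2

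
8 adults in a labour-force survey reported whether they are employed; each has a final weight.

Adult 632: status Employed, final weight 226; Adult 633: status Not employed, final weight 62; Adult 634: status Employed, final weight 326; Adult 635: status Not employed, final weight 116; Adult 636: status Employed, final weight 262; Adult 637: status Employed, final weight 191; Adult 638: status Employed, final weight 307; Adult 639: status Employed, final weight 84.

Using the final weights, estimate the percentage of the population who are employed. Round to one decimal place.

Sum of weights for 'Employed' = 226 + 326 + 262 + 191 + 307 + 84 = 1396
Total weight = 226 + 62 + 326 + 116 + 262 + 191 + 307 + 84 = 1574
Weighted proportion = 1396 / 1574 = 0.88691233 → 88.691233%

88.7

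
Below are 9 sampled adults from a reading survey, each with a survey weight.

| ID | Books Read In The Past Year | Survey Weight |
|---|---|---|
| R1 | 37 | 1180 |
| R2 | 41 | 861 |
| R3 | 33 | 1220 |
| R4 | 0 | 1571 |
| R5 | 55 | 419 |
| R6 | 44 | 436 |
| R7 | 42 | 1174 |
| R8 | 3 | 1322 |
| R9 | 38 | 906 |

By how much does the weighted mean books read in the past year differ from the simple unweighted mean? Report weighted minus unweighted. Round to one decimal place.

-5.1

Unweighted sum = 293
Unweighted mean = 293 / 9 = 32.555556
Weighted sum = 37×1180 + 41×861 + 33×1220 + 0×1571 + 55×419 + 44×436 + 42×1174 + 3×1322 + 38×906
  = 249152
Sum of weights = 1180 + 861 + 1220 + 1571 + 419 + 436 + 1174 + 1322 + 906 = 9089
Weighted mean = 249152 / 9089 = 27.412477
Difference (weighted minus unweighted) = -5.1430789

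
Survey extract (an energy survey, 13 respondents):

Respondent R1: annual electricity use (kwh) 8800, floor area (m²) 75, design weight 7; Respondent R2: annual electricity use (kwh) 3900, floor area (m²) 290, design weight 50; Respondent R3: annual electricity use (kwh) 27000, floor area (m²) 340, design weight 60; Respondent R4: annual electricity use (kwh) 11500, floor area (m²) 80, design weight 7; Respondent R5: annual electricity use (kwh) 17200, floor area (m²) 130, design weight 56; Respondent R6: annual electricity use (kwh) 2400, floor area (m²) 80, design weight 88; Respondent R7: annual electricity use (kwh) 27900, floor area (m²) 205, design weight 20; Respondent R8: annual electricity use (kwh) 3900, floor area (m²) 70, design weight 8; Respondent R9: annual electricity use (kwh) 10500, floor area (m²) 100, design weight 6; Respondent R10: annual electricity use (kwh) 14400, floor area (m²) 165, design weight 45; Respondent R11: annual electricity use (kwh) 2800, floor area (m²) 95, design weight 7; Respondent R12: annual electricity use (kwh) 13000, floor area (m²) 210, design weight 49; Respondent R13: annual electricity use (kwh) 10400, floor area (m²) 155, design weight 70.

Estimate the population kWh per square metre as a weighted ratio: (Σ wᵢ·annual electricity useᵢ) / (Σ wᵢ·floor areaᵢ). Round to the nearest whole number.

Σ wᵢ·y = 5816300
Σ wᵢ·x = 84795
Ratio = 5816300 / 84795 = 68.592488

69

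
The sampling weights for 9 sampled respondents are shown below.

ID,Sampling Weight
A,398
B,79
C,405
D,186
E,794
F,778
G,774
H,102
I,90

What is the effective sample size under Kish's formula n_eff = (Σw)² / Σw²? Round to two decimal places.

Σ wᵢ = 398 + 79 + 405 + 186 + 794 + 778 + 774 + 102 + 90 = 3606
Σ wᵢ² = 158404 + 6241 + 164025 + 34596 + 630436 + 605284 + 599076 + 10404 + 8100 = 2216566
n_eff = 3606² / 2216566 = 13003236 / 2216566 = 5.8663879

5.87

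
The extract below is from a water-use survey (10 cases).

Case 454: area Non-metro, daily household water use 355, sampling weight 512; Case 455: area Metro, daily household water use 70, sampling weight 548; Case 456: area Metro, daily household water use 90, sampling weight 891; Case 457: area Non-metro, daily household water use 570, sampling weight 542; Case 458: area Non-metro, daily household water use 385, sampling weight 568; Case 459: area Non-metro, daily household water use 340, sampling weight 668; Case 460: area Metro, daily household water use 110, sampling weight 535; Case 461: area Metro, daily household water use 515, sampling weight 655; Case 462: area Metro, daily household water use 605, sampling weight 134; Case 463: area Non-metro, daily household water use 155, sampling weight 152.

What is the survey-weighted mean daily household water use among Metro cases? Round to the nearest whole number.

216

Metro rows: 455, 456, 460, 461, 462
Weighted sum = 70×548 + 90×891 + 110×535 + 515×655 + 605×134
  = 38360 + 80190 + 58850 + 337325 + 81070 = 595795
Sum of weights = 548 + 891 + 535 + 655 + 134 = 2763
Weighted mean = 595795 / 2763 = 215.63337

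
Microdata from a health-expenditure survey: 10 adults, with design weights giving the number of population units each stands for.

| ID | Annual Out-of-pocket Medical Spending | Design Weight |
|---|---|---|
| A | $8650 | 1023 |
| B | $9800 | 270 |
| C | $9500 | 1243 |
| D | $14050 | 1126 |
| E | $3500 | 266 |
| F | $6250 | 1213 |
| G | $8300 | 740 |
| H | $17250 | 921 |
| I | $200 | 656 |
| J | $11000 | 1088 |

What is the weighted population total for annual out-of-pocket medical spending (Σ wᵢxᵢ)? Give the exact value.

81764450

Weighted total = 8650×1023 + 9800×270 + 9500×1243 + 14050×1126 + 3500×266 + 6250×1213 + 8300×740 + 17250×921 + 200×656 + 11000×1088
  = 8848950 + 2646000 + 11808500 + 15820300 + 931000 + 7581250 + 6142000 + 15887250 + 131200 + 11968000 = 81764450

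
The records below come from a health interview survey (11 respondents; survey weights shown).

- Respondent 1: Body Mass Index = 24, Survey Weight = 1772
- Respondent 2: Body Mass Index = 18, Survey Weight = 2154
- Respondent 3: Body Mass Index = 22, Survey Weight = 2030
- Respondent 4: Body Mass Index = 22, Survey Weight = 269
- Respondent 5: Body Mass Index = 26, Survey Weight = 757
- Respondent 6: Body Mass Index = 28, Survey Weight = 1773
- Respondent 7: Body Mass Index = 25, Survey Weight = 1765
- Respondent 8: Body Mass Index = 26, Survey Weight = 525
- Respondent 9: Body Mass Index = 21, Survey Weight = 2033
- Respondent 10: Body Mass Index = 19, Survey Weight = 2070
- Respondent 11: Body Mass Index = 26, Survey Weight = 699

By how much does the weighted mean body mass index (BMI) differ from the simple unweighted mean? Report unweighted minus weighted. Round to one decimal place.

0.7

Unweighted sum = 24 + 18 + 22 + 22 + 26 + 28 + 25 + 26 + 21 + 19 + 26 = 257
Unweighted mean = 257 / 11 = 23.363636
Weighted sum = 24×1772 + 18×2154 + 22×2030 + 22×269 + 26×757 + 28×1773 + 25×1765 + 26×525 + 21×2033 + 19×2070 + 26×699
  = 42528 + 38772 + 44660 + 5918 + 19682 + 49644 + 44125 + 13650 + 42693 + 39330 + 18174 = 359176
Sum of weights = 1772 + 2154 + 2030 + 269 + 757 + 1773 + 1765 + 525 + 2033 + 2070 + 699 = 15847
Weighted mean = 359176 / 15847 = 22.665236
Difference (unweighted minus weighted) = 0.69840004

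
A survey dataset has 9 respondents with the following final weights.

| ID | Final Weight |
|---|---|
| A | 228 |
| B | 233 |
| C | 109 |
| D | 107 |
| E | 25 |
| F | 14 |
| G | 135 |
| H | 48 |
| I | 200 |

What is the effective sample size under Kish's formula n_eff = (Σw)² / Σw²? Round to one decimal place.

6.3

Σ wᵢ = 228 + 233 + 109 + 107 + 25 + 14 + 135 + 48 + 200 = 1099
Σ wᵢ² = 51984 + 54289 + 11881 + 11449 + 625 + 196 + 18225 + 2304 + 40000 = 190953
n_eff = 1099² / 190953 = 1207801 / 190953 = 6.3251219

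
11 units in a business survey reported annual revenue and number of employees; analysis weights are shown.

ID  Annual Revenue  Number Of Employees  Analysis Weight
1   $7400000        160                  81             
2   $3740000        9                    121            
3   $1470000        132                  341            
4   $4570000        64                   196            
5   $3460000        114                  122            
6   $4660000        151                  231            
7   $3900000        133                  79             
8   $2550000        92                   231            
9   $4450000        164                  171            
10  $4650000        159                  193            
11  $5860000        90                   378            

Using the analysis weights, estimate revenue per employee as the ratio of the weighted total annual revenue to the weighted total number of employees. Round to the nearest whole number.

35598

Σ wᵢ·y = 7400000×81 + 3740000×121 + 1470000×341 + 4570000×196 + 3460000×122 + 4660000×231 + 3900000×79 + 2550000×231 + 4450000×171 + 4650000×193 + 5860000×378
  = 599400000 + 452540000 + 501270000 + 895720000 + 422120000 + 1076460000 + 308100000 + 589050000 + 760950000 + 897450000 + 2215080000 = 8718140000
Σ wᵢ·x = 244904
Ratio = 8718140000 / 244904 = 35598.194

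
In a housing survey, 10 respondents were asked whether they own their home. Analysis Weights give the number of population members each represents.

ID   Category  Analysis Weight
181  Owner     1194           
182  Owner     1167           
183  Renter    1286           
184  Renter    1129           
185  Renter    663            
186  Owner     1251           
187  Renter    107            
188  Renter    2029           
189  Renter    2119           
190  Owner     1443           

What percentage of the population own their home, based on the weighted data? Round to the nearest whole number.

Sum of weights for 'Owner' = 1194 + 1167 + 1251 + 1443 = 5055
Total weight = 1194 + 1167 + 1286 + 1129 + 663 + 1251 + 107 + 2029 + 2119 + 1443 = 12388
Weighted proportion = 5055 / 12388 = 0.40805618 → 40.805618%

41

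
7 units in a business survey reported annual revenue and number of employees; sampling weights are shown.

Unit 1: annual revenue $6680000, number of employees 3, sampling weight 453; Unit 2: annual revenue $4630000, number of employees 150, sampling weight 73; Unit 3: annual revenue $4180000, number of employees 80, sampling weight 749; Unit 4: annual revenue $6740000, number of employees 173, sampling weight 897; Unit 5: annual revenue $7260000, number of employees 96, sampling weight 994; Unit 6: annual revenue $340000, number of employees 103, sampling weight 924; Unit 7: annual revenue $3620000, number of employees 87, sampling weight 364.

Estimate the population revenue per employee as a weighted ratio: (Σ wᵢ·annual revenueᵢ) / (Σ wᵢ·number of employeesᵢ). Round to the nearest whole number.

Σ wᵢ·y = 6680000×453 + 4630000×73 + 4180000×749 + 6740000×897 + 7260000×994 + 340000×924 + 3620000×364
  = 21388910000
Σ wᵢ·x = 3×453 + 150×73 + 80×749 + 173×897 + 96×994 + 103×924 + 87×364
  = 449674
Ratio = 21388910000 / 449674 = 47565.37

47565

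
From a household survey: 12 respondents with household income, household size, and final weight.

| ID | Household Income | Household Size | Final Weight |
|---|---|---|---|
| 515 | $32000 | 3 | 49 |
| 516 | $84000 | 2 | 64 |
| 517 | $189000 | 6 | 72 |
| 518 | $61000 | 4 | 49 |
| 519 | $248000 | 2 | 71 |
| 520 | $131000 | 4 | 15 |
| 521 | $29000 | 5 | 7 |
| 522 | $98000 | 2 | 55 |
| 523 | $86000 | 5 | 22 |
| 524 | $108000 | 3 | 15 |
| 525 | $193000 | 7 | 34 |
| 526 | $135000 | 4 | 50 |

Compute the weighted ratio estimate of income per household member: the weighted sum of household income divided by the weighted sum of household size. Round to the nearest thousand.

36000

Σ wᵢ·y = 32000×49 + 84000×64 + 189000×72 + 61000×49 + 248000×71 + 131000×15 + 29000×7 + 98000×55 + 86000×22 + 108000×15 + 193000×34 + 135000×50
  = 1568000 + 5376000 + 13608000 + 2989000 + 17608000 + 1965000 + 203000 + 5390000 + 1892000 + 1620000 + 6562000 + 6750000 = 65531000
Σ wᵢ·x = 3×49 + 2×64 + 6×72 + 4×49 + 2×71 + 4×15 + 5×7 + 2×55 + 5×22 + 3×15 + 7×34 + 4×50
  = 147 + 128 + 432 + 196 + 142 + 60 + 35 + 110 + 110 + 45 + 238 + 200 = 1843
Ratio = 65531000 / 1843 = 35556.701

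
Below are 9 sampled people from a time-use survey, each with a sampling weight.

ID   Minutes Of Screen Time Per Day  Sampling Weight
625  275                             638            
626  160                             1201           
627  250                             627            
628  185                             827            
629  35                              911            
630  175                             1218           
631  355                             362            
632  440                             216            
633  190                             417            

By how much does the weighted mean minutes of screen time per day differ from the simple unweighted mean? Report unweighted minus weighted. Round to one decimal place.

38.5

Unweighted sum = 275 + 160 + 250 + 185 + 35 + 175 + 355 + 440 + 190 = 2065
Unweighted mean = 2065 / 9 = 229.44444
Weighted sum = 1225170
Sum of weights = 6417
Weighted mean = 1225170 / 6417 = 190.92567
Difference (unweighted minus weighted) = 38.518778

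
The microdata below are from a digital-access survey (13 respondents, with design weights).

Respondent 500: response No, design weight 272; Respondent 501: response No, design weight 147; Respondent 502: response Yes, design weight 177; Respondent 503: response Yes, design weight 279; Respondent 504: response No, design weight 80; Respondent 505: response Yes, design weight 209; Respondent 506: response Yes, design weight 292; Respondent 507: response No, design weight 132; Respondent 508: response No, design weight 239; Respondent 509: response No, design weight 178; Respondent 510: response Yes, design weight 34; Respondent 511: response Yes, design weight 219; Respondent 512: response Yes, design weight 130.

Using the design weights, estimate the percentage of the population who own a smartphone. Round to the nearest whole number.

Sum of weights for 'Yes' = 177 + 279 + 209 + 292 + 34 + 219 + 130 = 1340
Total weight = 2388
Weighted proportion = 1340 / 2388 = 0.56113903 → 56.113903%

56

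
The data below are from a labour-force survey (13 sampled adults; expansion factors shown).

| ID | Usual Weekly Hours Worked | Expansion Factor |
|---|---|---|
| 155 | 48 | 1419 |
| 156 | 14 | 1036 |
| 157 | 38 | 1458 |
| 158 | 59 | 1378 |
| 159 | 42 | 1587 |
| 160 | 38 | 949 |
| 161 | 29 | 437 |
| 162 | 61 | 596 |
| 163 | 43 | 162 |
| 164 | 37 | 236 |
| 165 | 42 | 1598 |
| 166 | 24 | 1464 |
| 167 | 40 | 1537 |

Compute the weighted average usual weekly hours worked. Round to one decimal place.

Weighted sum = 550497
Sum of weights = 13857
Weighted mean = 550497 / 13857 = 39.726997

39.7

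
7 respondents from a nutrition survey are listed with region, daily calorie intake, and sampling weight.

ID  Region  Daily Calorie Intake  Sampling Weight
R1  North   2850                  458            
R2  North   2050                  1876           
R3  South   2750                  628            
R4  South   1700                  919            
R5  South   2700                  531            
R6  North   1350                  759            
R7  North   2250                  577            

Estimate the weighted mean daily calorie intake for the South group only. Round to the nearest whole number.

2273

South rows: R3, R4, R5
Weighted sum = 2750×628 + 1700×919 + 2700×531
  = 1727000 + 1562300 + 1433700 = 4723000
Sum of weights = 628 + 919 + 531 = 2078
Weighted mean = 4723000 / 2078 = 2272.8585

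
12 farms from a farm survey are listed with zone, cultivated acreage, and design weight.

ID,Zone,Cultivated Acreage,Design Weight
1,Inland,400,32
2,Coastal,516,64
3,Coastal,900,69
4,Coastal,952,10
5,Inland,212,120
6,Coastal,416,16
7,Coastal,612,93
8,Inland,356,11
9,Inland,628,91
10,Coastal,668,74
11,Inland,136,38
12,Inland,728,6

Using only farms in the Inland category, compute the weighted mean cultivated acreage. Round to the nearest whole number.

365

Inland rows: 1, 5, 8, 9, 11, 12
Weighted sum = 400×32 + 212×120 + 356×11 + 628×91 + 136×38 + 728×6
  = 12800 + 25440 + 3916 + 57148 + 5168 + 4368 = 108840
Sum of weights = 32 + 120 + 11 + 91 + 38 + 6 = 298
Weighted mean = 108840 / 298 = 365.2349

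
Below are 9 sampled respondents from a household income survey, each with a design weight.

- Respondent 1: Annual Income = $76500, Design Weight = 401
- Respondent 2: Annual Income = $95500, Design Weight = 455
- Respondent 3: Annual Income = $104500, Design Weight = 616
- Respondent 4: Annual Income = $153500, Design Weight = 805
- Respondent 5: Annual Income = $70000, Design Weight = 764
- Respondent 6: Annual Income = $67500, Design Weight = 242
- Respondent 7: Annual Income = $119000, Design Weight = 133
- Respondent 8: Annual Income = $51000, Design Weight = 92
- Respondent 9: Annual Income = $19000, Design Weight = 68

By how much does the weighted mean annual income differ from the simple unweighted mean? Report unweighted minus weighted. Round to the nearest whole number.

Unweighted sum = 76500 + 95500 + 104500 + 153500 + 70000 + 67500 + 119000 + 51000 + 19000 = 756500
Unweighted mean = 756500 / 9 = 84055.556
Weighted sum = 76500×401 + 95500×455 + 104500×616 + 153500×805 + 70000×764 + 67500×242 + 119000×133 + 51000×92 + 19000×68
  = 30676500 + 43452500 + 64372000 + 123567500 + 53480000 + 16335000 + 15827000 + 4692000 + 1292000 = 353694500
Sum of weights = 3576
Weighted mean = 353694500 / 3576 = 98907.858
Difference (unweighted minus weighted) = -14852.302

-14852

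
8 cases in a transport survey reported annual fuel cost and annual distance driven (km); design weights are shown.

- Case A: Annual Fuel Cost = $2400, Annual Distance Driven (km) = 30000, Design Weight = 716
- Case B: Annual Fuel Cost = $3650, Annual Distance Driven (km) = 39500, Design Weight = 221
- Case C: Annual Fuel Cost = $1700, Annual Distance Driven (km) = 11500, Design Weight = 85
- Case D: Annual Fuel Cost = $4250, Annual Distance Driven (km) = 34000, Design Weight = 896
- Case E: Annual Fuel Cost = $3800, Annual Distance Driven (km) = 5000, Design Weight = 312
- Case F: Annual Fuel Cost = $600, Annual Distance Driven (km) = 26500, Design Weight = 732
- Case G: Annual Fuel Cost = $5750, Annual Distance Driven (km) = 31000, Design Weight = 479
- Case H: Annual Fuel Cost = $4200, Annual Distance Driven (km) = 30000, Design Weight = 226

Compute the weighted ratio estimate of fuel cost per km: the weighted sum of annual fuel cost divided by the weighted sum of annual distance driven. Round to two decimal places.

0.11

Σ wᵢ·y = 2400×716 + 3650×221 + 1700×85 + 4250×896 + 3800×312 + 600×732 + 5750×479 + 4200×226
  = 11805800
Σ wᵢ·x = 104238000
Ratio = 11805800 / 104238000 = 0.11325812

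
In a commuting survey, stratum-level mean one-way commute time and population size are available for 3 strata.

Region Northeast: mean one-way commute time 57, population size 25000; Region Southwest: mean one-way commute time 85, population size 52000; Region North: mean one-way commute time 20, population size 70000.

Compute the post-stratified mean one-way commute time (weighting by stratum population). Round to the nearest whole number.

49

Σ Nₕ·x̄ₕ = 57×25000 + 85×52000 + 20×70000
  = 1425000 + 4420000 + 1400000 = 7245000
Σ Nₕ = 25000 + 52000 + 70000 = 147000
Overall mean = 7245000 / 147000 = 49.285714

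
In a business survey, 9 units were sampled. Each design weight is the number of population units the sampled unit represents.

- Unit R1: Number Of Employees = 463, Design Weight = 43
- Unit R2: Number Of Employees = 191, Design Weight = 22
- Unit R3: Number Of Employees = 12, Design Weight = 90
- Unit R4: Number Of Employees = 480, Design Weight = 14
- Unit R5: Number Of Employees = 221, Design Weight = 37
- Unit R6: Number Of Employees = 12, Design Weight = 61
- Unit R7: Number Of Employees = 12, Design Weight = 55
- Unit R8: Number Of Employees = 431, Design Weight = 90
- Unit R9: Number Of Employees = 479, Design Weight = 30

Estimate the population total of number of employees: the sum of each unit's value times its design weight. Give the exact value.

Weighted total = 94640

94640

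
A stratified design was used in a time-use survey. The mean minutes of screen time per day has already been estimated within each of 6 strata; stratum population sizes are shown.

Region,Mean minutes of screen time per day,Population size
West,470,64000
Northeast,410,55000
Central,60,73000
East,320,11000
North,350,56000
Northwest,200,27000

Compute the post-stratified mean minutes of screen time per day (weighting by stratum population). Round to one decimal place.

Σ Nₕ·x̄ₕ = 470×64000 + 410×55000 + 60×73000 + 320×11000 + 350×56000 + 200×27000
  = 30080000 + 22550000 + 4380000 + 3520000 + 19600000 + 5400000 = 85530000
Σ Nₕ = 64000 + 55000 + 73000 + 11000 + 56000 + 27000 = 286000
Overall mean = 85530000 / 286000 = 299.05594

299.1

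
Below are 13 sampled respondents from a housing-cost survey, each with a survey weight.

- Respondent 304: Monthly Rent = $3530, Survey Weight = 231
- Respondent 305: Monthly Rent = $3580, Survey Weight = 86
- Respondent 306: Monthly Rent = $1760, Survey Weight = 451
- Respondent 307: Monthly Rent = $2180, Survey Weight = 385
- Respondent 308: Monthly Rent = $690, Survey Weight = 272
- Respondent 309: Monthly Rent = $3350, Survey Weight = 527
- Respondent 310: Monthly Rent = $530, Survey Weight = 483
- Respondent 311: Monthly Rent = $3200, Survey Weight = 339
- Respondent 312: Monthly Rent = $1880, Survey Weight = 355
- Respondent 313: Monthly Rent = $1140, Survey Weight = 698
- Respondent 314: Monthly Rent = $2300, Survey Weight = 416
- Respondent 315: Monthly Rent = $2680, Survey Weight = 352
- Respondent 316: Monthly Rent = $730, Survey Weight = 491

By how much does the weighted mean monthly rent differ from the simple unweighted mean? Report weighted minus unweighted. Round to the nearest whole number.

-198

Unweighted sum = 27550
Unweighted mean = 27550 / 13 = 2119.2308
Weighted sum = 9772000
Sum of weights = 5086
Weighted mean = 9772000 / 5086 = 1921.3527
Difference (weighted minus unweighted) = -197.87804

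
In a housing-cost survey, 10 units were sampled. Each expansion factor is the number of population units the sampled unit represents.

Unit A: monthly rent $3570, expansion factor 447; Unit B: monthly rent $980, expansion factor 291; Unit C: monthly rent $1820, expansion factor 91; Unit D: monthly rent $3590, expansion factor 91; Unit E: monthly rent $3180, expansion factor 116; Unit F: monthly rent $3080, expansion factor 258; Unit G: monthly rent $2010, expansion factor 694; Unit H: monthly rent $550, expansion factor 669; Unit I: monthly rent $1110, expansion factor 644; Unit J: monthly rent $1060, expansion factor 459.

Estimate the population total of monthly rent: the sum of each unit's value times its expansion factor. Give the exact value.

Weighted total = 3570×447 + 980×291 + 1820×91 + 3590×91 + 3180×116 + 3080×258 + 2010×694 + 550×669 + 1110×644 + 1060×459
  = 1595790 + 285180 + 165620 + 326690 + 368880 + 794640 + 1394940 + 367950 + 714840 + 486540 = 6501070

6501070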